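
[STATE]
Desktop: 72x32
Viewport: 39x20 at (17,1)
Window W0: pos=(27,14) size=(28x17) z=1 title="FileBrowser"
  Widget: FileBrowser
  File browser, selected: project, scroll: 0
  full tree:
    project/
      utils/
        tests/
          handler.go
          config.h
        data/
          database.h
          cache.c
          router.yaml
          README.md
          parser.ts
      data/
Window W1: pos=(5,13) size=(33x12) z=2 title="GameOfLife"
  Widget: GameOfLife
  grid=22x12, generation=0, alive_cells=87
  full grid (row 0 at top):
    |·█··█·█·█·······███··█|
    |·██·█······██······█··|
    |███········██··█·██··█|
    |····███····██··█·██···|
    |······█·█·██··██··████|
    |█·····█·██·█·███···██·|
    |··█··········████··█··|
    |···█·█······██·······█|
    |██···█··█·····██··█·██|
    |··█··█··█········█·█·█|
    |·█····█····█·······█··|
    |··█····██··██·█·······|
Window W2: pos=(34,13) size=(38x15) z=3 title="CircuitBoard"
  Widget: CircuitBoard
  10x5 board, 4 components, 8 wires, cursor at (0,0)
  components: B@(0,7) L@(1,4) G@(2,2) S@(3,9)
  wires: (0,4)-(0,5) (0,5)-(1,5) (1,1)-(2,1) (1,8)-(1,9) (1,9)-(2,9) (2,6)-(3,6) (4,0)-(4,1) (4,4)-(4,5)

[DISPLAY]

                                       
                                       
                                       
                                       
                                       
                                       
                                       
                                       
                                       
                                       
                                       
                                       
━━━━━━━━━━━━━━━━━┏━━━━━━━━━━━━━━━━━━━━━
                 ┃ CircuitBoard        
─────────────────┠─────────────────────
                 ┃   0 1 2 3 4 5 6 7 8 
██··█·██··█      ┃0  [.]              ·
██··█·██···      ┃                     
█··██··████      ┃1       ·           L
█·███···██·      ┃        │            


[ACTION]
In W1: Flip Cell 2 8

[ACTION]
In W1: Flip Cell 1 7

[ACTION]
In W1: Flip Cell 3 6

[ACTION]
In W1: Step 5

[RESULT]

                                       
                                       
                                       
                                       
                                       
                                       
                                       
                                       
                                       
                                       
                                       
                                       
━━━━━━━━━━━━━━━━━┏━━━━━━━━━━━━━━━━━━━━━
                 ┃ CircuitBoard        
─────────────────┠─────────────────────
                 ┃   0 1 2 3 4 5 6 7 8 
····█·█····      ┃0  [.]              ·
·█··███···█      ┃                     
█··██···█··      ┃1       ·           L
·········██      ┃        │            


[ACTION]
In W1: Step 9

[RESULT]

                                       
                                       
                                       
                                       
                                       
                                       
                                       
                                       
                                       
                                       
                                       
                                       
━━━━━━━━━━━━━━━━━┏━━━━━━━━━━━━━━━━━━━━━
                 ┃ CircuitBoard        
─────────────────┠─────────────────────
                 ┃   0 1 2 3 4 5 6 7 8 
█·····███··      ┃0  [.]              ·
····██·██··      ┃                     
·····██····      ┃1       ·           L
···███·███·      ┃        │            


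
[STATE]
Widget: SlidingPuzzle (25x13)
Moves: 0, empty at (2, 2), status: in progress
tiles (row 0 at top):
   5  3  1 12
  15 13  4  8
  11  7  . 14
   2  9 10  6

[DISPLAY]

┌────┬────┬────┬────┐    
│  5 │  3 │  1 │ 12 │    
├────┼────┼────┼────┤    
│ 15 │ 13 │  4 │  8 │    
├────┼────┼────┼────┤    
│ 11 │  7 │    │ 14 │    
├────┼────┼────┼────┤    
│  2 │  9 │ 10 │  6 │    
└────┴────┴────┴────┘    
Moves: 0                 
                         
                         
                         


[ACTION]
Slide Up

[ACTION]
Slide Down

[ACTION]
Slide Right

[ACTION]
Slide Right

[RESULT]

┌────┬────┬────┬────┐    
│  5 │  3 │  1 │ 12 │    
├────┼────┼────┼────┤    
│ 15 │ 13 │  4 │  8 │    
├────┼────┼────┼────┤    
│    │ 11 │  7 │ 14 │    
├────┼────┼────┼────┤    
│  2 │  9 │ 10 │  6 │    
└────┴────┴────┴────┘    
Moves: 4                 
                         
                         
                         


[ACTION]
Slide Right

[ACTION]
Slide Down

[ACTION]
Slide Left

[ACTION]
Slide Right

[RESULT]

┌────┬────┬────┬────┐    
│  5 │  3 │  1 │ 12 │    
├────┼────┼────┼────┤    
│    │ 13 │  4 │  8 │    
├────┼────┼────┼────┤    
│ 15 │ 11 │  7 │ 14 │    
├────┼────┼────┼────┤    
│  2 │  9 │ 10 │  6 │    
└────┴────┴────┴────┘    
Moves: 7                 
                         
                         
                         


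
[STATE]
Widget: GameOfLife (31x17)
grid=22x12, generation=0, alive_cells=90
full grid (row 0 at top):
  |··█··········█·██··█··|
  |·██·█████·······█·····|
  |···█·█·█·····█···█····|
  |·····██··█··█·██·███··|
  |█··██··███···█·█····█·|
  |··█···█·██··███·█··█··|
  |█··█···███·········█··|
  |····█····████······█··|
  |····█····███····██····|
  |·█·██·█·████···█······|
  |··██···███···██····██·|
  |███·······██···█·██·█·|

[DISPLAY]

Gen: 0                         
··█··········█·██··█··         
·██·█████·······█·····         
···█·█·█·····█···█····         
·····██··█··█·██·███··         
█··██··███···█·█····█·         
··█···█·██··███·█··█··         
█··█···███·········█··         
····█····████······█··         
····█····███····██····         
·█·██·█·████···█······         
··██···███···██····██·         
███·······██···█·██·█·         
                               
                               
                               
                               


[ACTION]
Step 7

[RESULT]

Gen: 7                         
·····███··············         
····█·████············         
····███··█············         
········█·············         
······█··········██···         
·····█···········████·         
····█·█············██·         
····█·█·······█····█··         
······█·······██···█··         
·█··█··········█··█···         
·█····█······█·█·█····         
·█···█·········█······         
                               
                               
                               
                               


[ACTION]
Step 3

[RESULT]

Gen: 10                        
······················         
·······█··············         
········█·············         
·····█················         
····█··█··············         
·····██···············         
·······█··········██··         
·····███·······██··█··         
·····███······█·······         
··············█···█···         
███···········█··█····         
··············███·····         
                               
                               
                               
                               


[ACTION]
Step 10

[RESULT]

Gen: 20                        
······················         
······················         
······················         
······················         
······················         
····███···············         
··················██··         
··················██··         
······················         
······················         
███·············██····         
················██····         
                               
                               
                               
                               


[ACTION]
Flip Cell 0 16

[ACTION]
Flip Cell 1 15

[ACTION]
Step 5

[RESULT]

Gen: 25                        
······················         
······················         
······················         
······················         
·····█················         
·····█················         
·····█············██··         
··················██··         
······················         
·█····················         
·█··············██····         
·█··············██····         
                               
                               
                               
                               


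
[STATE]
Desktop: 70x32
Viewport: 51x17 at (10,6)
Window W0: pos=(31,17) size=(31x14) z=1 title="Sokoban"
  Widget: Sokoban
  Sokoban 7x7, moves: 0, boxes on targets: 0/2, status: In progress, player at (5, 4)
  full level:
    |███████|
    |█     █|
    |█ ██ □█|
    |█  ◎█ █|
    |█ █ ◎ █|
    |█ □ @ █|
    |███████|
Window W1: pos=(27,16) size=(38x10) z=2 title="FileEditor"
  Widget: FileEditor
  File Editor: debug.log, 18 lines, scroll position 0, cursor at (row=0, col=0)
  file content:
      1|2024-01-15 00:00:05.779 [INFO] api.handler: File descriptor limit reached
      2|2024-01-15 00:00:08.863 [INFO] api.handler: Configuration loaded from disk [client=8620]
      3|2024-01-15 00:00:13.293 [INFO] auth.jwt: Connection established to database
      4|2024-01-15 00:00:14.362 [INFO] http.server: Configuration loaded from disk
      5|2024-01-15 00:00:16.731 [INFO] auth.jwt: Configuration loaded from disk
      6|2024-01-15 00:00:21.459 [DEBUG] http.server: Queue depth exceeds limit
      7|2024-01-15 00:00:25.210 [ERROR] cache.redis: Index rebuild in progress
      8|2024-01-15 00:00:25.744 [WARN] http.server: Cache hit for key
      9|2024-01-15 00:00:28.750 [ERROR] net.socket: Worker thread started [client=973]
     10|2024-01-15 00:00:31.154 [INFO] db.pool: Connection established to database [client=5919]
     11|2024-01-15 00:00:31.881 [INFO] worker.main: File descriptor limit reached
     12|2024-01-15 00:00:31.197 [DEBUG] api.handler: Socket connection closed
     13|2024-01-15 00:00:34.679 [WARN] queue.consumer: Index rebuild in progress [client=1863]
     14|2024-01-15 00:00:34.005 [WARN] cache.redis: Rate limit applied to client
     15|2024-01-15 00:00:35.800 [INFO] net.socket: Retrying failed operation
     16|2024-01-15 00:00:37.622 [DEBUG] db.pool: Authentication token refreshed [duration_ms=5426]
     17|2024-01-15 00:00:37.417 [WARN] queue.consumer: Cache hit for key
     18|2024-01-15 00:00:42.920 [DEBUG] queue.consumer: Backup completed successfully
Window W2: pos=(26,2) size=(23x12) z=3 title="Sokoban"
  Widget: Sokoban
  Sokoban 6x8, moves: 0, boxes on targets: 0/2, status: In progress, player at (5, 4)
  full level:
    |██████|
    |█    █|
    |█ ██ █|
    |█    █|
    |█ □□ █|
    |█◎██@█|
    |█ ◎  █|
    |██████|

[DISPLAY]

                ┃█    █               ┃            
                ┃█ ██ █               ┃            
                ┃█    █               ┃            
                ┃█ □□ █               ┃            
                ┃█◎██@█               ┃            
                ┃█ ◎  █               ┃            
                ┃██████               ┃            
                ┗━━━━━━━━━━━━━━━━━━━━━┛            
                                                   
                                                   
                 ┏━━━━━━━━━━━━━━━━━━━━━━━━━━━━━━━━━
                 ┃ FileEditor                      
                 ┠─────────────────────────────────
                 ┃█024-01-15 00:00:05.779 [INFO] ap
                 ┃2024-01-15 00:00:08.863 [INFO] ap
                 ┃2024-01-15 00:00:13.293 [INFO] au
                 ┃2024-01-15 00:00:14.362 [INFO] ht


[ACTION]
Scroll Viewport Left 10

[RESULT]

                          ┃█    █               ┃  
                          ┃█ ██ █               ┃  
                          ┃█    █               ┃  
                          ┃█ □□ █               ┃  
                          ┃█◎██@█               ┃  
                          ┃█ ◎  █               ┃  
                          ┃██████               ┃  
                          ┗━━━━━━━━━━━━━━━━━━━━━┛  
                                                   
                                                   
                           ┏━━━━━━━━━━━━━━━━━━━━━━━
                           ┃ FileEditor            
                           ┠───────────────────────
                           ┃█024-01-15 00:00:05.779
                           ┃2024-01-15 00:00:08.863
                           ┃2024-01-15 00:00:13.293
                           ┃2024-01-15 00:00:14.362


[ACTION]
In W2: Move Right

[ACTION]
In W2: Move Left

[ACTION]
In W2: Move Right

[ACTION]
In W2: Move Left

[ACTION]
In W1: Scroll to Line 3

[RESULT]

                          ┃█    █               ┃  
                          ┃█ ██ █               ┃  
                          ┃█    █               ┃  
                          ┃█ □□ █               ┃  
                          ┃█◎██@█               ┃  
                          ┃█ ◎  █               ┃  
                          ┃██████               ┃  
                          ┗━━━━━━━━━━━━━━━━━━━━━┛  
                                                   
                                                   
                           ┏━━━━━━━━━━━━━━━━━━━━━━━
                           ┃ FileEditor            
                           ┠───────────────────────
                           ┃2024-01-15 00:00:13.293
                           ┃2024-01-15 00:00:14.362
                           ┃2024-01-15 00:00:16.731
                           ┃2024-01-15 00:00:21.459


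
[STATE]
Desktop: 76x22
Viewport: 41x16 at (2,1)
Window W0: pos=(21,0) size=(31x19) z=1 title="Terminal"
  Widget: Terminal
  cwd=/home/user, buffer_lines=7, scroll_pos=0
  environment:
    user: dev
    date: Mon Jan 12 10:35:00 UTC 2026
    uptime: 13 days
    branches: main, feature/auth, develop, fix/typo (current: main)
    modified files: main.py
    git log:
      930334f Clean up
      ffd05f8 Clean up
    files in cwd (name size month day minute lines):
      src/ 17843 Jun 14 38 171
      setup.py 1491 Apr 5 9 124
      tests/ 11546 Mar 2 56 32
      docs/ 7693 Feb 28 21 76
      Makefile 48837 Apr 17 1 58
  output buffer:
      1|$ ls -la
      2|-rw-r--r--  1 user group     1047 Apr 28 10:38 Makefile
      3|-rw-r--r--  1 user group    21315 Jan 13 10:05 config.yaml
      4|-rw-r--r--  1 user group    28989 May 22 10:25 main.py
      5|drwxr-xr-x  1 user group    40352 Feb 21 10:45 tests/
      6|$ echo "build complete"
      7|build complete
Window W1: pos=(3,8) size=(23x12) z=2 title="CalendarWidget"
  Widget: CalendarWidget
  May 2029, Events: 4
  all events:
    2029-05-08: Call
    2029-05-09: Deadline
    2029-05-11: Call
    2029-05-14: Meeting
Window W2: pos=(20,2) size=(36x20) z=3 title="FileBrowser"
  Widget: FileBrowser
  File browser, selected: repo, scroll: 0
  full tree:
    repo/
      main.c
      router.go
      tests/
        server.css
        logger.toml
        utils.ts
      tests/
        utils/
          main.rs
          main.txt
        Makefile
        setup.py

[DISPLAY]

                   ┃ Terminal            
                  ┏━━━━━━━━━━━━━━━━━━━━━━
                  ┃ FileBrowser          
                  ┠──────────────────────
                  ┃> [-] repo/           
                  ┃    main.c            
                  ┃    router.go         
 ┏━━━━━━━━━━━━━━━━┃    [+] tests/        
 ┃ CalendarWidget ┃    [+] tests/        
 ┠────────────────┃                      
 ┃       May 2029 ┃                      
 ┃Mo Tu We Th Fr S┃                      
 ┃    1  2  3  4  ┃                      
 ┃ 7  8*  9* 10 11┃                      
 ┃14* 15 16 17 18 ┃                      
 ┃21 22 23 24 25 2┃                      


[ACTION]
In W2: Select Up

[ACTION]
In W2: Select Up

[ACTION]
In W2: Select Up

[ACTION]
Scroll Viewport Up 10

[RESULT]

                   ┏━━━━━━━━━━━━━━━━━━━━━
                   ┃ Terminal            
                  ┏━━━━━━━━━━━━━━━━━━━━━━
                  ┃ FileBrowser          
                  ┠──────────────────────
                  ┃> [-] repo/           
                  ┃    main.c            
                  ┃    router.go         
 ┏━━━━━━━━━━━━━━━━┃    [+] tests/        
 ┃ CalendarWidget ┃    [+] tests/        
 ┠────────────────┃                      
 ┃       May 2029 ┃                      
 ┃Mo Tu We Th Fr S┃                      
 ┃    1  2  3  4  ┃                      
 ┃ 7  8*  9* 10 11┃                      
 ┃14* 15 16 17 18 ┃                      


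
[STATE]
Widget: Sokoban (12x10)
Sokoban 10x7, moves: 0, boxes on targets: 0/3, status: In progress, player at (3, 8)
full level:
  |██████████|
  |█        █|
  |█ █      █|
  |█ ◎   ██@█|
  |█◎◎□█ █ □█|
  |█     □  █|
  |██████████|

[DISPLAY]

██████████  
█        █  
█ █      █  
█ ◎   ██@█  
█◎◎□█ █ □█  
█     □  █  
██████████  
Moves: 0  0/
            
            


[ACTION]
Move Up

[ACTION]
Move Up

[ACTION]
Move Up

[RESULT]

██████████  
█       @█  
█ █      █  
█ ◎   ██ █  
█◎◎□█ █ □█  
█     □  █  
██████████  
Moves: 2  0/
            
            


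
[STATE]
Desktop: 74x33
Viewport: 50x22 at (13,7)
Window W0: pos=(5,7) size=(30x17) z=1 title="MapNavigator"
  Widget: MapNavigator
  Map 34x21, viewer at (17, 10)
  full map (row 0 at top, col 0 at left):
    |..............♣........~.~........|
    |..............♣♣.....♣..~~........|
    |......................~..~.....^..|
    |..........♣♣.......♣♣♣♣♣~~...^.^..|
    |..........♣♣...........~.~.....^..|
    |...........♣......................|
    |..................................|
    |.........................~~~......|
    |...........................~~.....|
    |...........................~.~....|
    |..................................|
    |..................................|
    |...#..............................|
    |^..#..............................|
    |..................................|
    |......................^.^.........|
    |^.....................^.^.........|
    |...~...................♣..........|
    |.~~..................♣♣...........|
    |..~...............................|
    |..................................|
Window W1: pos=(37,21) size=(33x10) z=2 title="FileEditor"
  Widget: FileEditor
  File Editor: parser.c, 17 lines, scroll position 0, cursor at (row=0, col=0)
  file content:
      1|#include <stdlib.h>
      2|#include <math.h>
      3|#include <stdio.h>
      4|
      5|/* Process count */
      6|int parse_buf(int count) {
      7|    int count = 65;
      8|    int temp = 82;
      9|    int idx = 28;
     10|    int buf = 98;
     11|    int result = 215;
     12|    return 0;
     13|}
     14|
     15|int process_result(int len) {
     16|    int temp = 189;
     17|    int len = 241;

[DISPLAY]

━━━━━━━━━━━━━━━━━━━━━┓                            
igator               ┃                            
─────────────────────┨                            
♣♣...........~.~.....┃                            
.♣...................┃                            
.....................┃                            
...............~~~...┃                            
.................~~..┃                            
.................~.~.┃                            
.......@.............┃                            
.....................┃                            
.....................┃                            
.....................┃                            
.....................┃                            
............^.^......┃  ┏━━━━━━━━━━━━━━━━━━━━━━━━━
............^.^......┃  ┃ FileEditor              
━━━━━━━━━━━━━━━━━━━━━┛  ┠─────────────────────────
                        ┃█include <stdlib.h>      
                        ┃#include <math.h>        
                        ┃#include <stdio.h>       
                        ┃                         
                        ┃/* Process count */      


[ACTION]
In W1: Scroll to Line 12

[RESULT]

━━━━━━━━━━━━━━━━━━━━━┓                            
igator               ┃                            
─────────────────────┨                            
♣♣...........~.~.....┃                            
.♣...................┃                            
.....................┃                            
...............~~~...┃                            
.................~~..┃                            
.................~.~.┃                            
.......@.............┃                            
.....................┃                            
.....................┃                            
.....................┃                            
.....................┃                            
............^.^......┃  ┏━━━━━━━━━━━━━━━━━━━━━━━━━
............^.^......┃  ┃ FileEditor              
━━━━━━━━━━━━━━━━━━━━━┛  ┠─────────────────────────
                        ┃    return 0;            
                        ┃}                        
                        ┃                         
                        ┃int process_result(int le
                        ┃    int temp = 189;      


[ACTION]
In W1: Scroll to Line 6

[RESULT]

━━━━━━━━━━━━━━━━━━━━━┓                            
igator               ┃                            
─────────────────────┨                            
♣♣...........~.~.....┃                            
.♣...................┃                            
.....................┃                            
...............~~~...┃                            
.................~~..┃                            
.................~.~.┃                            
.......@.............┃                            
.....................┃                            
.....................┃                            
.....................┃                            
.....................┃                            
............^.^......┃  ┏━━━━━━━━━━━━━━━━━━━━━━━━━
............^.^......┃  ┃ FileEditor              
━━━━━━━━━━━━━━━━━━━━━┛  ┠─────────────────────────
                        ┃int parse_buf(int count) 
                        ┃    int count = 65;      
                        ┃    int temp = 82;       
                        ┃    int idx = 28;        
                        ┃    int buf = 98;        


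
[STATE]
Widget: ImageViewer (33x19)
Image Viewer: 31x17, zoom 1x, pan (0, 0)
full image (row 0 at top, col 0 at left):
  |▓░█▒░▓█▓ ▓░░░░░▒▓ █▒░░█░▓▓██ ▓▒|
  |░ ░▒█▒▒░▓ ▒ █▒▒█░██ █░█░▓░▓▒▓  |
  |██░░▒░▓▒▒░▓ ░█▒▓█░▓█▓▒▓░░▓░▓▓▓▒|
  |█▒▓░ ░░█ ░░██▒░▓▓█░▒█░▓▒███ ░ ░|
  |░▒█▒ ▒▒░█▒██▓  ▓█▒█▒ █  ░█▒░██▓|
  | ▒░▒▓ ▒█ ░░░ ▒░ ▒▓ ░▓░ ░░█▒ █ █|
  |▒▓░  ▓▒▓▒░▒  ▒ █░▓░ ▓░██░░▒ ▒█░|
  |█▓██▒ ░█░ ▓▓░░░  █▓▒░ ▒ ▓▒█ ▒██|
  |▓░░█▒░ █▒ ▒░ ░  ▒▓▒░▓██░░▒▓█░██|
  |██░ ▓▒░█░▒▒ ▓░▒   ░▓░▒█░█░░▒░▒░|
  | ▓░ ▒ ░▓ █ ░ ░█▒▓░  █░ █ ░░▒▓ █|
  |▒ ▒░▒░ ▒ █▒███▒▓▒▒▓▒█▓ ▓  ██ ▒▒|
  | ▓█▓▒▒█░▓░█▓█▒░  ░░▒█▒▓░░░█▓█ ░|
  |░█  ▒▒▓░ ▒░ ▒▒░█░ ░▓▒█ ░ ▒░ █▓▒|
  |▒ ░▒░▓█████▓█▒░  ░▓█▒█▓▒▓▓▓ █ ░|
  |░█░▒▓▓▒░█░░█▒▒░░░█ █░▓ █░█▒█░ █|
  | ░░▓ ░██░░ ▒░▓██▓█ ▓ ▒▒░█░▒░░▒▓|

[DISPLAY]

▓░█▒░▓█▓ ▓░░░░░▒▓ █▒░░█░▓▓██ ▓▒  
░ ░▒█▒▒░▓ ▒ █▒▒█░██ █░█░▓░▓▒▓    
██░░▒░▓▒▒░▓ ░█▒▓█░▓█▓▒▓░░▓░▓▓▓▒  
█▒▓░ ░░█ ░░██▒░▓▓█░▒█░▓▒███ ░ ░  
░▒█▒ ▒▒░█▒██▓  ▓█▒█▒ █  ░█▒░██▓  
 ▒░▒▓ ▒█ ░░░ ▒░ ▒▓ ░▓░ ░░█▒ █ █  
▒▓░  ▓▒▓▒░▒  ▒ █░▓░ ▓░██░░▒ ▒█░  
█▓██▒ ░█░ ▓▓░░░  █▓▒░ ▒ ▓▒█ ▒██  
▓░░█▒░ █▒ ▒░ ░  ▒▓▒░▓██░░▒▓█░██  
██░ ▓▒░█░▒▒ ▓░▒   ░▓░▒█░█░░▒░▒░  
 ▓░ ▒ ░▓ █ ░ ░█▒▓░  █░ █ ░░▒▓ █  
▒ ▒░▒░ ▒ █▒███▒▓▒▒▓▒█▓ ▓  ██ ▒▒  
 ▓█▓▒▒█░▓░█▓█▒░  ░░▒█▒▓░░░█▓█ ░  
░█  ▒▒▓░ ▒░ ▒▒░█░ ░▓▒█ ░ ▒░ █▓▒  
▒ ░▒░▓█████▓█▒░  ░▓█▒█▓▒▓▓▓ █ ░  
░█░▒▓▓▒░█░░█▒▒░░░█ █░▓ █░█▒█░ █  
 ░░▓ ░██░░ ▒░▓██▓█ ▓ ▒▒░█░▒░░▒▓  
                                 
                                 


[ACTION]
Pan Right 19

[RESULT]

▒░░█░▓▓██ ▓▒                     
 █░█░▓░▓▒▓                       
█▓▒▓░░▓░▓▓▓▒                     
▒█░▓▒███ ░ ░                     
▒ █  ░█▒░██▓                     
░▓░ ░░█▒ █ █                     
 ▓░██░░▒ ▒█░                     
▒░ ▒ ▓▒█ ▒██                     
░▓██░░▒▓█░██                     
▓░▒█░█░░▒░▒░                     
 █░ █ ░░▒▓ █                     
▒█▓ ▓  ██ ▒▒                     
▒█▒▓░░░█▓█ ░                     
▓▒█ ░ ▒░ █▓▒                     
█▒█▓▒▓▓▓ █ ░                     
█░▓ █░█▒█░ █                     
▓ ▒▒░█░▒░░▒▓                     
                                 
                                 


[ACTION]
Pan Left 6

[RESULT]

░░▒▓ █▒░░█░▓▓██ ▓▒               
▒▒█░██ █░█░▓░▓▒▓                 
█▒▓█░▓█▓▒▓░░▓░▓▓▓▒               
▒░▓▓█░▒█░▓▒███ ░ ░               
  ▓█▒█▒ █  ░█▒░██▓               
▒░ ▒▓ ░▓░ ░░█▒ █ █               
▒ █░▓░ ▓░██░░▒ ▒█░               
░░  █▓▒░ ▒ ▓▒█ ▒██               
░  ▒▓▒░▓██░░▒▓█░██               
░▒   ░▓░▒█░█░░▒░▒░               
░█▒▓░  █░ █ ░░▒▓ █               
█▒▓▒▒▓▒█▓ ▓  ██ ▒▒               
▒░  ░░▒█▒▓░░░█▓█ ░               
▒░█░ ░▓▒█ ░ ▒░ █▓▒               
▒░  ░▓█▒█▓▒▓▓▓ █ ░               
▒░░░█ █░▓ █░█▒█░ █               
▓██▓█ ▓ ▒▒░█░▒░░▒▓               
                                 
                                 


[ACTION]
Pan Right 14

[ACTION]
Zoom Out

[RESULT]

█ ▓▒                             
▒▓                               
▓▓▓▒                             
 ░ ░                             
░██▓                             
 █ █                             
 ▒█░                             
 ▒██                             
█░██                             
▒░▒░                             
▒▓ █                             
█ ▒▒                             
▓█ ░                             
 █▓▒                             
 █ ░                             
█░ █                             
░░▒▓                             
                                 
                                 


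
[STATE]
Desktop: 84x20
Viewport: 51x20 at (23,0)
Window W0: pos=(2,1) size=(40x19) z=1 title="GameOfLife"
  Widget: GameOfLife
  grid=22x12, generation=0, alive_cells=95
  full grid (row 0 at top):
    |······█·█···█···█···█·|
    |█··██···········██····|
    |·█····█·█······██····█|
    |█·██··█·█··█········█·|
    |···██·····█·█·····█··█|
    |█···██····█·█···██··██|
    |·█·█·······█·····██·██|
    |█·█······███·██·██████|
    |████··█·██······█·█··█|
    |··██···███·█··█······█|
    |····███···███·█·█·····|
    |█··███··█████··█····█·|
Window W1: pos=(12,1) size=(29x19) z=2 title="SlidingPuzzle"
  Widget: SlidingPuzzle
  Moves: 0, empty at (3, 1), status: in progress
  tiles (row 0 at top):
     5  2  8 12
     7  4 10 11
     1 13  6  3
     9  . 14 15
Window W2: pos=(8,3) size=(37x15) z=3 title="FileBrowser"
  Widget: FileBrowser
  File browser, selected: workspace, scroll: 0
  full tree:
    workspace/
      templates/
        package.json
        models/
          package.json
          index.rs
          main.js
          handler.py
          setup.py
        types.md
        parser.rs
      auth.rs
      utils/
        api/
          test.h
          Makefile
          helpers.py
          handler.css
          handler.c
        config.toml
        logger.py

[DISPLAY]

                                                   
━━━━━━━━━━━━━━━━━┓┓                                
zzle             ┃┃                                
━━━━━━━━━━━━━━━━━━━━━┓                             
                     ┃                             
─────────────────────┨                             
e/                   ┃                             
tes/                 ┃                             
                     ┃                             
                     ┃                             
                     ┃                             
                     ┃                             
                     ┃                             
                     ┃                             
                     ┃                             
                     ┃                             
                     ┃                             
━━━━━━━━━━━━━━━━━━━━━┛                             
                 ┃┃                                
━━━━━━━━━━━━━━━━━┛┛                                


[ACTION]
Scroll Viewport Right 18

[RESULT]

                                                   
━━━━━━━┓┓                                          
       ┃┃                                          
━━━━━━━━━━━┓                                       
           ┃                                       
───────────┨                                       
           ┃                                       
           ┃                                       
           ┃                                       
           ┃                                       
           ┃                                       
           ┃                                       
           ┃                                       
           ┃                                       
           ┃                                       
           ┃                                       
           ┃                                       
━━━━━━━━━━━┛                                       
       ┃┃                                          
━━━━━━━┛┛                                          


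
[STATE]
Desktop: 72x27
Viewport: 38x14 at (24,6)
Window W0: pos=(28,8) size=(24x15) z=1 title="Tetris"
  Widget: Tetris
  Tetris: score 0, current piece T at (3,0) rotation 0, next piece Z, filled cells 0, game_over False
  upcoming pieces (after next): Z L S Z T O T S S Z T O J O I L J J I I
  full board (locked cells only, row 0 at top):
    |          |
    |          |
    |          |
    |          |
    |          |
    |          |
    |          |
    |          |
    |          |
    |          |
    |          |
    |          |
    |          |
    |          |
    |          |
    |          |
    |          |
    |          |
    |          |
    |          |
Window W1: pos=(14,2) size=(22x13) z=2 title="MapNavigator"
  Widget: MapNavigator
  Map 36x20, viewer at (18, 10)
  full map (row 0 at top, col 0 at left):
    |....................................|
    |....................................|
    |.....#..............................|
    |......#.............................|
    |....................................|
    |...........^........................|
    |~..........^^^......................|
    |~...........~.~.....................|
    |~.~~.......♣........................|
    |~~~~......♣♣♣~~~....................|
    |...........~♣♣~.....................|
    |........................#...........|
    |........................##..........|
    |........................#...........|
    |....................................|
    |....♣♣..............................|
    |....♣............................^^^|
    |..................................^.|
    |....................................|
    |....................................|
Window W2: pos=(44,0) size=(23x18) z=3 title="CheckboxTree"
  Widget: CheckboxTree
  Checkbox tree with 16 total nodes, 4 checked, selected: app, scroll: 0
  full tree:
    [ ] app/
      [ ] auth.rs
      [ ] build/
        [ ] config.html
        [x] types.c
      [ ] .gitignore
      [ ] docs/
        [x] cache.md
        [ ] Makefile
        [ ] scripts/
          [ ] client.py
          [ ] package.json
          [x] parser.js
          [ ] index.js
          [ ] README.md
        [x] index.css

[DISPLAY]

...........┃        ┃     [ ] config.h
...........┃        ┃     [x] types.c 
...........┃━━━━━━━━┃   [ ] .gitignore
.@.........┃        ┃   [-] docs/     
.......#...┃────────┃     [x] cache.md
.......##..┃   │Next┃     [ ] Makefile
.......#...┃   │▓▓  ┃     [-] scripts/
...........┃   │ ▓▓ ┃       [ ] client
━━━━━━━━━━━┛   │    ┃       [ ] packag
    ┃          │    ┃       [x] parser
    ┃          │    ┃       [ ] index.
    ┃          │Scor┗━━━━━━━━━━━━━━━━━
    ┃          │0          ┃          
    ┃          │           ┃          


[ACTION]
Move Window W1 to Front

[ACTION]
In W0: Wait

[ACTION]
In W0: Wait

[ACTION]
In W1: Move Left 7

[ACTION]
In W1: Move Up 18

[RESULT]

           ┃        ┃     [ ] config.h
           ┃        ┃     [x] types.c 
           ┃━━━━━━━━┃   [ ] .gitignore
.@.........┃        ┃   [-] docs/     
...........┃────────┃     [x] cache.md
...........┃   │Next┃     [ ] Makefile
...........┃   │▓▓  ┃     [-] scripts/
...........┃   │ ▓▓ ┃       [ ] client
━━━━━━━━━━━┛   │    ┃       [ ] packag
    ┃          │    ┃       [x] parser
    ┃          │    ┃       [ ] index.
    ┃          │Scor┗━━━━━━━━━━━━━━━━━
    ┃          │0          ┃          
    ┃          │           ┃          
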